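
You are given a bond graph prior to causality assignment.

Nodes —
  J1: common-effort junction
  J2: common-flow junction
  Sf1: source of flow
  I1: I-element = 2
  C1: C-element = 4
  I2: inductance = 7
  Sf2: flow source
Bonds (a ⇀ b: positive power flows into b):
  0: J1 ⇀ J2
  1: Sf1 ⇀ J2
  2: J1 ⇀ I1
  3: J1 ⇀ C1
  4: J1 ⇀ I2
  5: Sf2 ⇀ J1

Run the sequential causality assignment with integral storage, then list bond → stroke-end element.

β0 |J2
β1 |Sf1
β2 |I1
β3 |J1
β4 |I2
β5 |Sf2

β1 |Sf1  (Sf1: flow source, stroke at near end)
β5 |Sf2  (Sf2: flow source, stroke at near end)
β0 |J2  (J2: bond 1 brought flow, rest push out)
β2 |I1  (prefer integral on I1)
β3 |J1  (C1: C, integral causality)
β4 |I2  (common-e at J1 fixed by 3)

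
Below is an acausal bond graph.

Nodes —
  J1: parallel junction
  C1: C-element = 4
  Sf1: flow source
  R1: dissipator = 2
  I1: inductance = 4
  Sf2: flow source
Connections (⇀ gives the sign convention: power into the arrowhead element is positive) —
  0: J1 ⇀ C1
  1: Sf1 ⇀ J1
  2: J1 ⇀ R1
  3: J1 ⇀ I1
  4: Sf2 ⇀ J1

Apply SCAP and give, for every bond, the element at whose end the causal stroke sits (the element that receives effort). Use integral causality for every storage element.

bond 1 stroke at Sf1  (source Sf1 imposes f)
bond 4 stroke at Sf2  (Sf2 fixes flow; stroke at Sf2)
bond 0 stroke at J1  (C1: C, integral causality)
bond 2 stroke at R1  (0-jn J1 has e-setter on 0)
bond 3 stroke at I1  (J1: bond 0 brought effort, rest push out)

bond 0 |J1
bond 1 |Sf1
bond 2 |R1
bond 3 |I1
bond 4 |Sf2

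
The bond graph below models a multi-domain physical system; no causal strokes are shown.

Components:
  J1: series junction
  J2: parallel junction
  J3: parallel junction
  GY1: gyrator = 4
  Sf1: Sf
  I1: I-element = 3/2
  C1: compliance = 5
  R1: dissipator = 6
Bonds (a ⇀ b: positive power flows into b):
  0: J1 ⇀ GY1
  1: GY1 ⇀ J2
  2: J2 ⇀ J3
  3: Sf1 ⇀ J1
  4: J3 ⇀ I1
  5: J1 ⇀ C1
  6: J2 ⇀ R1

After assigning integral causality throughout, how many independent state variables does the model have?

2  (C1, I1 all integral)

b3 stroke→Sf1  (source Sf1 imposes f)
b0 stroke→J1  (J1 flow already set via bond 3)
b5 stroke→J1  (1-jn J1 has f-setter on 3)
b1 stroke→J2  (through GY1, causality inverts; strokes same side of GY1)
b2 stroke→J3  (J2: bond 1 brought effort, rest push out)
b6 stroke→R1  (J2: bond 1 brought effort, rest push out)
b4 stroke→I1  (common-e at J3 fixed by 2)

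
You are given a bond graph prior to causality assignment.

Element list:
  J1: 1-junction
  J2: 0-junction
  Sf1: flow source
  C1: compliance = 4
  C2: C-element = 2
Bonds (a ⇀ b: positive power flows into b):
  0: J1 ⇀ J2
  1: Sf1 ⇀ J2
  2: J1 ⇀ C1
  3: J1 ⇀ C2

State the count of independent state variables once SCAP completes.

2  (C1, C2 all integral)

bond 1 →Sf1  (source Sf1 imposes f)
bond 0 →J2  (only one effort-in slot at J2)
bond 2 →J1  (1-jn J1 has f-setter on 0)
bond 3 →J1  (J1: bond 0 brought flow, rest push out)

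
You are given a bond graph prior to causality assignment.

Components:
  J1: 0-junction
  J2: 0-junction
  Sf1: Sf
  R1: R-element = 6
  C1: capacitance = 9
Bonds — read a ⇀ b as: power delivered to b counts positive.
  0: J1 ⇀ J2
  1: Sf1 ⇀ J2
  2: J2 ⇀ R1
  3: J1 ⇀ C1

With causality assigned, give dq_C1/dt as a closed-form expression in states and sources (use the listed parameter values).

dq_C1/dt = F_Sf1 - q_C1/54

b1 stroke at Sf1  (Sf1: flow source, stroke at near end)
b3 stroke at J1  (C1 integral (e out))
b0 stroke at J2  (common-e at J1 fixed by 3)
b2 stroke at R1  (common-e at J2 fixed by 0)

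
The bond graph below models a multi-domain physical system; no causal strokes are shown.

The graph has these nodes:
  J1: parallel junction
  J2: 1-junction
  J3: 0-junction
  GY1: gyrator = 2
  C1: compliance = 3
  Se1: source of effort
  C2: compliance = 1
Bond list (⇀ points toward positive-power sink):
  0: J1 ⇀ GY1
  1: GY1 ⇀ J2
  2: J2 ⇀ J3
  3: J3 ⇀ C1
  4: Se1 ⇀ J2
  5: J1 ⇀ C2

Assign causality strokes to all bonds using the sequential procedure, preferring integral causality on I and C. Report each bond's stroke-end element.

bond 4 |J2  (Se1: effort source, stroke at far end)
bond 3 |J3  (C1: C, integral causality)
bond 2 |J2  (common-e at J3 fixed by 3)
bond 1 |GY1  (closing 1-jn rule on J2)
bond 0 |GY1  (through GY1, causality inverts; strokes same side of GY1)
bond 5 |J1  (J1: last free bond brings effort in)

bond 0 →GY1
bond 1 →GY1
bond 2 →J2
bond 3 →J3
bond 4 →J2
bond 5 →J1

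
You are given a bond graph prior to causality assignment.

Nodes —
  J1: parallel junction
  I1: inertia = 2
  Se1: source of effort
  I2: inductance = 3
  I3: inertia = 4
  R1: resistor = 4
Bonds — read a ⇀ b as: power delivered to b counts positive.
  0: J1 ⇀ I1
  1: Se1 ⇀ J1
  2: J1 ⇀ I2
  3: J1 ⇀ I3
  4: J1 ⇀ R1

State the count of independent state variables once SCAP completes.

3  (I1, I2, I3 all integral)

#1 →J1  (source Se1 imposes e)
#0 →I1  (J1 effort already set via bond 1)
#2 →I2  (0-jn J1 has e-setter on 1)
#3 →I3  (common-e at J1 fixed by 1)
#4 →R1  (common-e at J1 fixed by 1)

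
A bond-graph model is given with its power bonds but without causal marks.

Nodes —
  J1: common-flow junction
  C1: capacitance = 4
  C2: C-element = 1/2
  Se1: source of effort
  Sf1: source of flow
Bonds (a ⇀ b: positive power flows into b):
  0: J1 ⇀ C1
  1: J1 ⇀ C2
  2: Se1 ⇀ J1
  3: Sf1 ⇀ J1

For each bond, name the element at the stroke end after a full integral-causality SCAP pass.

bond 0 stroke→J1
bond 1 stroke→J1
bond 2 stroke→J1
bond 3 stroke→Sf1

β2 stroke at J1  (source Se1 imposes e)
β3 stroke at Sf1  (Sf1 fixes flow; stroke at Sf1)
β0 stroke at J1  (J1 flow already set via bond 3)
β1 stroke at J1  (common-f at J1 fixed by 3)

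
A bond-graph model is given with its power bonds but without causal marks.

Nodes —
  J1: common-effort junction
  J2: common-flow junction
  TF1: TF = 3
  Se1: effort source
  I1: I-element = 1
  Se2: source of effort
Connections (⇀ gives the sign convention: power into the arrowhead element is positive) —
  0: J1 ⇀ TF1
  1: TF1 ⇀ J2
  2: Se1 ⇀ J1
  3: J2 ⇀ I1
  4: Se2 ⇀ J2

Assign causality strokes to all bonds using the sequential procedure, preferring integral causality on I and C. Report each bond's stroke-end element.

β0 stroke→TF1
β1 stroke→J2
β2 stroke→J1
β3 stroke→I1
β4 stroke→J2

β2 stroke at J1  (Se1 (Se) sets effort on bond)
β4 stroke at J2  (source Se2 imposes e)
β0 stroke at TF1  (J1 effort already set via bond 2)
β1 stroke at J2  (TF TF1: opposite of bond 0)
β3 stroke at I1  (J2 needs exactly one f-in)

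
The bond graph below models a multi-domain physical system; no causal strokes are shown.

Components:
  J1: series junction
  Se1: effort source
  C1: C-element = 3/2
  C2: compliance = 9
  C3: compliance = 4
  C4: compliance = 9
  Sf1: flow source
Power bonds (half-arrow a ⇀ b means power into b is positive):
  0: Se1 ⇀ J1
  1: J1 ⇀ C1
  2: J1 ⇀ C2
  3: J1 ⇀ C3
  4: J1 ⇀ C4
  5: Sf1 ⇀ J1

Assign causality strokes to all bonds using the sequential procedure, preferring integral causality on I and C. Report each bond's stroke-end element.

#0 stroke→J1  (Se1: effort source, stroke at far end)
#5 stroke→Sf1  (Sf1 fixes flow; stroke at Sf1)
#1 stroke→J1  (J1 flow already set via bond 5)
#2 stroke→J1  (J1 flow already set via bond 5)
#3 stroke→J1  (1-jn J1 has f-setter on 5)
#4 stroke→J1  (J1: bond 5 brought flow, rest push out)

bond 0 →J1
bond 1 →J1
bond 2 →J1
bond 3 →J1
bond 4 →J1
bond 5 →Sf1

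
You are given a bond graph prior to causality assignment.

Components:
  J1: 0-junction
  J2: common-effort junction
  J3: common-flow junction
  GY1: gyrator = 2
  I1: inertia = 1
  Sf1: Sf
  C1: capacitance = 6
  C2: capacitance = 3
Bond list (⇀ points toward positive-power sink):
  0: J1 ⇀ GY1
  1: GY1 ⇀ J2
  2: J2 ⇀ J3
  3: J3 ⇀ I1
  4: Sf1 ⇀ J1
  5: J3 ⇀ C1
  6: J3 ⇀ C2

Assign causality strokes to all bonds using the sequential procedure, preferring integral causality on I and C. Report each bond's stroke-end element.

b0 stroke at J1
b1 stroke at J2
b2 stroke at J3
b3 stroke at I1
b4 stroke at Sf1
b5 stroke at J3
b6 stroke at J3

bond 4 →Sf1  (Sf1: flow source, stroke at near end)
bond 0 →J1  (J1 needs exactly one e-in)
bond 1 →J2  (GY1 both-in/both-out from 0)
bond 2 →J3  (common-e at J2 fixed by 1)
bond 3 →I1  (I1 integral (f out))
bond 5 →J3  (1-jn J3 has f-setter on 3)
bond 6 →J3  (common-f at J3 fixed by 3)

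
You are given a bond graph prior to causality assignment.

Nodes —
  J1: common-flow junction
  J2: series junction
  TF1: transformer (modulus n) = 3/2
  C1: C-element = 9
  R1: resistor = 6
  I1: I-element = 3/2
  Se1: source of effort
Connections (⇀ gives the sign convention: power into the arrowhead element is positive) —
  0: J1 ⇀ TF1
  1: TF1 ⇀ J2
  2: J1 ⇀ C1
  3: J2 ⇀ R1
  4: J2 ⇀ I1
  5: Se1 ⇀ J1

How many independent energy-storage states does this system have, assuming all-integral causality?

2  (C1, I1 all integral)

b5 →J1  (Se1 (Se) sets effort on bond)
b2 →J1  (C1 integral (e out))
b0 →TF1  (J1: last free bond brings flow in)
b1 →J2  (TF TF1: opposite of bond 0)
b4 →I1  (prefer integral on I1)
b3 →J2  (J2: bond 4 brought flow, rest push out)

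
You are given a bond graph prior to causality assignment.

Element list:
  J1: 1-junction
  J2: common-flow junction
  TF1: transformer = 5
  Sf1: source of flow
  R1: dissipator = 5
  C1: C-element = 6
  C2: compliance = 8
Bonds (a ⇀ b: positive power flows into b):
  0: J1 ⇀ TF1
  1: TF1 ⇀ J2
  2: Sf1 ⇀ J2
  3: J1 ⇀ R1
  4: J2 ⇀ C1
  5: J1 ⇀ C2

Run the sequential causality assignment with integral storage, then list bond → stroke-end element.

b2 stroke at Sf1  (Sf1 fixes flow; stroke at Sf1)
b1 stroke at J2  (1-jn J2 has f-setter on 2)
b4 stroke at J2  (J2 flow already set via bond 2)
b0 stroke at TF1  (through TF1, causality passes straight; one stroke at TF1)
b3 stroke at J1  (1-jn J1 has f-setter on 0)
b5 stroke at J1  (J1: bond 0 brought flow, rest push out)

#0 stroke at TF1
#1 stroke at J2
#2 stroke at Sf1
#3 stroke at J1
#4 stroke at J2
#5 stroke at J1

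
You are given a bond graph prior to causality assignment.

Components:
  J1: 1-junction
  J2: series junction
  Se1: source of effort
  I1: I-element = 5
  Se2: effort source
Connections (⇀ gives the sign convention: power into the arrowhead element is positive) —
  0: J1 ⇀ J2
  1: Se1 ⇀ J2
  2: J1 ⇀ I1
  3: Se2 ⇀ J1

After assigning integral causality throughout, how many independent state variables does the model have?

β1 stroke→J2  (source Se1 imposes e)
β3 stroke→J1  (source Se2 imposes e)
β0 stroke→J1  (only one flow-in slot at J2)
β2 stroke→I1  (only one flow-in slot at J1)

1  (I1 all integral)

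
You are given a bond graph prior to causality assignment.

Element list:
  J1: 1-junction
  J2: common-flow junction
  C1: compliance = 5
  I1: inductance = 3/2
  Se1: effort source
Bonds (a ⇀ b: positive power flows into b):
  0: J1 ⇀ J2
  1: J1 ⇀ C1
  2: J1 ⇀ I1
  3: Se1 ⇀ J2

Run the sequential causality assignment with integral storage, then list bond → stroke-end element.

#3 stroke at J2  (source Se1 imposes e)
#0 stroke at J1  (J2: last free bond brings flow in)
#1 stroke at J1  (C1 outputs effort q/C1)
#2 stroke at I1  (closing 1-jn rule on J1)

β0 →J1
β1 →J1
β2 →I1
β3 →J2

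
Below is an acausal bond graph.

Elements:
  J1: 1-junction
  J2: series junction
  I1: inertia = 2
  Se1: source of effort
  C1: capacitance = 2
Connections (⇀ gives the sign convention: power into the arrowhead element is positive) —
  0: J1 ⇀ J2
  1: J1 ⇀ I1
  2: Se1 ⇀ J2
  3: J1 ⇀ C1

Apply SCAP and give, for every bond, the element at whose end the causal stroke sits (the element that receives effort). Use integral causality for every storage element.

b0 →J1
b1 →I1
b2 →J2
b3 →J1

β2 →J2  (source Se1 imposes e)
β0 →J1  (closing 1-jn rule on J2)
β1 →I1  (prefer integral on I1)
β3 →J1  (1-jn J1 has f-setter on 1)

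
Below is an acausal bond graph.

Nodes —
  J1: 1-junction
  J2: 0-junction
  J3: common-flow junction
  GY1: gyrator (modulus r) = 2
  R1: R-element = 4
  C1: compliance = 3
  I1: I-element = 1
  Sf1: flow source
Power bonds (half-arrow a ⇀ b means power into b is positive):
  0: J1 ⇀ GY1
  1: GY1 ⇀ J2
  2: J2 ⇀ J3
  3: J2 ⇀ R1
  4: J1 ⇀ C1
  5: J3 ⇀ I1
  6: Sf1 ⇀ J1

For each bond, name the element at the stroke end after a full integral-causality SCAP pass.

β6 →Sf1  (Sf1 (Sf) sets flow on bond)
β0 →J1  (J1 flow already set via bond 6)
β4 →J1  (J1 flow already set via bond 6)
β1 →J2  (GY1 both-in/both-out from 0)
β2 →J3  (0-jn J2 has e-setter on 1)
β3 →R1  (common-e at J2 fixed by 1)
β5 →I1  (closing 1-jn rule on J3)

bond 0 stroke→J1
bond 1 stroke→J2
bond 2 stroke→J3
bond 3 stroke→R1
bond 4 stroke→J1
bond 5 stroke→I1
bond 6 stroke→Sf1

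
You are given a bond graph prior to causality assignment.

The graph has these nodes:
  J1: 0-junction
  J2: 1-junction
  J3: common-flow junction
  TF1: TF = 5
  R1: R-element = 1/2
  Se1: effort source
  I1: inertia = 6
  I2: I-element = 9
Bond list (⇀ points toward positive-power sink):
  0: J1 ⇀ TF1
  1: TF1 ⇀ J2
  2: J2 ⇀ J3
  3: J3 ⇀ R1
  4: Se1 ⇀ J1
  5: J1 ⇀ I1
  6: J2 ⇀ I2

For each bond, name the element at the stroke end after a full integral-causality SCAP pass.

b0 stroke→TF1
b1 stroke→J2
b2 stroke→J2
b3 stroke→J3
b4 stroke→J1
b5 stroke→I1
b6 stroke→I2

b4 stroke→J1  (Se1: effort source, stroke at far end)
b0 stroke→TF1  (J1 effort already set via bond 4)
b5 stroke→I1  (0-jn J1 has e-setter on 4)
b1 stroke→J2  (TF1 one-in-one-out from 0)
b6 stroke→I2  (I2: I, integral causality)
b2 stroke→J2  (J2 flow already set via bond 6)
b3 stroke→J3  (J3: bond 2 brought flow, rest push out)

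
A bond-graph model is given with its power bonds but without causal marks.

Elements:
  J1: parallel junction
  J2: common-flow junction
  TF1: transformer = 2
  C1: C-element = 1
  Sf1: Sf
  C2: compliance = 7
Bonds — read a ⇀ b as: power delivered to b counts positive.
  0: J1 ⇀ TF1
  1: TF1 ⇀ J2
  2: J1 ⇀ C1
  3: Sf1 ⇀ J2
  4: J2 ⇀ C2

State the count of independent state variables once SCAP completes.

b3 stroke→Sf1  (source Sf1 imposes f)
b1 stroke→J2  (common-f at J2 fixed by 3)
b4 stroke→J2  (1-jn J2 has f-setter on 3)
b0 stroke→TF1  (TF1 one-in-one-out from 1)
b2 stroke→J1  (J1: last free bond brings effort in)

2  (C1, C2 all integral)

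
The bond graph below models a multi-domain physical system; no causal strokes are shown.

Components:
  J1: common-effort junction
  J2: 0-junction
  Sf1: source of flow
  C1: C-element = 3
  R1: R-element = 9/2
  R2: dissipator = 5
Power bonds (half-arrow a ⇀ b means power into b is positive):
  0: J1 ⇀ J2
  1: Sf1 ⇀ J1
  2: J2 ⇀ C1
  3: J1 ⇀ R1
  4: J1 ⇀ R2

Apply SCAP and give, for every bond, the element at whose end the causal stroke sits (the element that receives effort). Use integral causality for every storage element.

b0 →J1
b1 →Sf1
b2 →J2
b3 →R1
b4 →R2

bond 1 |Sf1  (source Sf1 imposes f)
bond 2 |J2  (C1: C, integral causality)
bond 0 |J1  (0-jn J2 has e-setter on 2)
bond 3 |R1  (0-jn J1 has e-setter on 0)
bond 4 |R2  (J1 effort already set via bond 0)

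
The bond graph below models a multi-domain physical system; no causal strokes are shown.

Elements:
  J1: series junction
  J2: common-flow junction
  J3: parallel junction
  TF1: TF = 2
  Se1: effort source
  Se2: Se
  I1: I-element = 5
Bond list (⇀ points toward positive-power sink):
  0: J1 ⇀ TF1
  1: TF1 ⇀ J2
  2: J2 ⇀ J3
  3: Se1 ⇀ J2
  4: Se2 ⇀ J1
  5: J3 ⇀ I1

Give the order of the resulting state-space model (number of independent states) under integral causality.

1  (I1 all integral)

b3 |J2  (source Se1 imposes e)
b4 |J1  (Se2 (Se) sets effort on bond)
b0 |TF1  (J1: last free bond brings flow in)
b1 |J2  (TF1: transformer flips bond 0)
b2 |J3  (J2 needs exactly one f-in)
b5 |I1  (0-jn J3 has e-setter on 2)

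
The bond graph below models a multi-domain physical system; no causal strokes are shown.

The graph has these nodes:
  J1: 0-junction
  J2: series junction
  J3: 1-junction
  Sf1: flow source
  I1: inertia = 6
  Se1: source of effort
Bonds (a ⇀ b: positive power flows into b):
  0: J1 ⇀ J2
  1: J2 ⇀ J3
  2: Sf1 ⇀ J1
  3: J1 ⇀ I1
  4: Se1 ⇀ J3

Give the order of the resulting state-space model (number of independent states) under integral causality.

1  (I1 all integral)

β2 stroke→Sf1  (source Sf1 imposes f)
β4 stroke→J3  (Se1 fixes effort; stroke away)
β1 stroke→J2  (J3 needs exactly one f-in)
β0 stroke→J1  (J2: last free bond brings flow in)
β3 stroke→I1  (common-e at J1 fixed by 0)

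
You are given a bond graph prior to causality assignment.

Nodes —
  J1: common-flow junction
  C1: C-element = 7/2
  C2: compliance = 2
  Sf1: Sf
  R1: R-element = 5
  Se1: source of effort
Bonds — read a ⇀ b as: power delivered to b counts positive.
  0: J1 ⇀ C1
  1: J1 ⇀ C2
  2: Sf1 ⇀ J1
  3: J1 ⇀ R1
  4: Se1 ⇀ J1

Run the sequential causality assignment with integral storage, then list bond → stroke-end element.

b2 |Sf1  (Sf1 (Sf) sets flow on bond)
b4 |J1  (source Se1 imposes e)
b0 |J1  (common-f at J1 fixed by 2)
b1 |J1  (J1: bond 2 brought flow, rest push out)
b3 |J1  (common-f at J1 fixed by 2)

b0 →J1
b1 →J1
b2 →Sf1
b3 →J1
b4 →J1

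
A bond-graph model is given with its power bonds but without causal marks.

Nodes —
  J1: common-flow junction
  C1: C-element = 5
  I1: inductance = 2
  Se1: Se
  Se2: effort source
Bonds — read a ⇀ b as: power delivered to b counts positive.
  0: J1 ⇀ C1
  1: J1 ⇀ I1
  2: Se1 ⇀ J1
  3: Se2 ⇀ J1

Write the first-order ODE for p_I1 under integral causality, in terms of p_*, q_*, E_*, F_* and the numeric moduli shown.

dp_I1/dt = E_Se1 + E_Se2 - q_C1/5

bond 2 →J1  (Se1 fixes effort; stroke away)
bond 3 →J1  (Se2: effort source, stroke at far end)
bond 0 →J1  (C1 outputs effort q/C1)
bond 1 →I1  (closing 1-jn rule on J1)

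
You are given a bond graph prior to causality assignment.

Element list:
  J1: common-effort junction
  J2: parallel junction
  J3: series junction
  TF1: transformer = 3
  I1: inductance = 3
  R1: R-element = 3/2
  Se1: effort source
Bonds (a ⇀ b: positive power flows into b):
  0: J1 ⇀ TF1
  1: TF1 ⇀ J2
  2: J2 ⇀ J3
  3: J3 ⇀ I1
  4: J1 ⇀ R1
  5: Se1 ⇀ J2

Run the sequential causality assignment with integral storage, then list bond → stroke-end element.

b5 →J2  (Se1: effort source, stroke at far end)
b1 →TF1  (J2: bond 5 brought effort, rest push out)
b2 →J3  (J2 effort already set via bond 5)
b3 →I1  (J3: last free bond brings flow in)
b0 →J1  (TF1 one-in-one-out from 1)
b4 →R1  (J1 effort already set via bond 0)

#0 |J1
#1 |TF1
#2 |J3
#3 |I1
#4 |R1
#5 |J2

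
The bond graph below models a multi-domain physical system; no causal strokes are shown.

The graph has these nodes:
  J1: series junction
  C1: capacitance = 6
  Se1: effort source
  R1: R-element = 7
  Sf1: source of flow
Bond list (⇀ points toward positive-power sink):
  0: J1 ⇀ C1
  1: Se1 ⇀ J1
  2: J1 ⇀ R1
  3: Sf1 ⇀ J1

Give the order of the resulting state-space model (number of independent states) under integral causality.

1  (C1 all integral)

b1 stroke→J1  (Se1 fixes effort; stroke away)
b3 stroke→Sf1  (Sf1 fixes flow; stroke at Sf1)
b0 stroke→J1  (1-jn J1 has f-setter on 3)
b2 stroke→J1  (J1: bond 3 brought flow, rest push out)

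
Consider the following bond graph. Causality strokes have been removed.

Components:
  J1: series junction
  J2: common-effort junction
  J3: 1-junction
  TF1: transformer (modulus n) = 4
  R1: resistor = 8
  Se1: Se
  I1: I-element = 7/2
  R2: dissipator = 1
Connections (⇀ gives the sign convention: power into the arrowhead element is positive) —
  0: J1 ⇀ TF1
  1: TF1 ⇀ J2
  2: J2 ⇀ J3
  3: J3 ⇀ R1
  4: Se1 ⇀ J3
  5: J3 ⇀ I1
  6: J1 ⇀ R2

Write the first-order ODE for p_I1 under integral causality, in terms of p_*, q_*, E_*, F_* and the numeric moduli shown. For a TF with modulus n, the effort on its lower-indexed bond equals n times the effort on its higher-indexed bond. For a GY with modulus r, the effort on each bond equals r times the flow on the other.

β4 stroke at J3  (source Se1 imposes e)
β5 stroke at I1  (I1 integral (f out))
β2 stroke at J3  (1-jn J3 has f-setter on 5)
β3 stroke at J3  (common-f at J3 fixed by 5)
β1 stroke at J2  (closing 0-jn rule on J2)
β0 stroke at TF1  (TF TF1: opposite of bond 1)
β6 stroke at J1  (J1 flow already set via bond 0)

dp_I1/dt = E_Se1 - 129*p_I1/56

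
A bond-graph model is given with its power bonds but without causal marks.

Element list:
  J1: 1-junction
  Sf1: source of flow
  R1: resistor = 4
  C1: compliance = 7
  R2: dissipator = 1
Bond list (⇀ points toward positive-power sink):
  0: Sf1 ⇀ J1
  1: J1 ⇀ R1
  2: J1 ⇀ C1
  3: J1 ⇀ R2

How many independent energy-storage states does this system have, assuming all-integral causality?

1  (C1 all integral)

bond 0 →Sf1  (Sf1: flow source, stroke at near end)
bond 1 →J1  (J1: bond 0 brought flow, rest push out)
bond 2 →J1  (J1 flow already set via bond 0)
bond 3 →J1  (common-f at J1 fixed by 0)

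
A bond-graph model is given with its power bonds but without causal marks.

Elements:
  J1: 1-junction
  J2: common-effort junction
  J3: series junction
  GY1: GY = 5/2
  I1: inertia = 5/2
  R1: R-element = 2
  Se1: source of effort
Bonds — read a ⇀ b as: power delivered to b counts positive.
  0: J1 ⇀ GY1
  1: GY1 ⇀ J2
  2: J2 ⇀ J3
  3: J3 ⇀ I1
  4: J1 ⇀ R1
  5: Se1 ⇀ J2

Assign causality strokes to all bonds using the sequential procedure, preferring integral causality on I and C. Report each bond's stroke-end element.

β5 |J2  (Se1 fixes effort; stroke away)
β1 |GY1  (0-jn J2 has e-setter on 5)
β2 |J3  (common-e at J2 fixed by 5)
β3 |I1  (closing 1-jn rule on J3)
β0 |GY1  (GY1: gyrator matches bond 1)
β4 |J1  (1-jn J1 has f-setter on 0)

#0 |GY1
#1 |GY1
#2 |J3
#3 |I1
#4 |J1
#5 |J2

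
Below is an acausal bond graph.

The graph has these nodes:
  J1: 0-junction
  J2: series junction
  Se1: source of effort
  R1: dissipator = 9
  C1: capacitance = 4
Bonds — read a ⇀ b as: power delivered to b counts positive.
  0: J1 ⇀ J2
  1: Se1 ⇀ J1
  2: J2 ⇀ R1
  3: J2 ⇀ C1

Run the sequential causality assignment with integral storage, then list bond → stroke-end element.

b1 →J1  (Se1 (Se) sets effort on bond)
b0 →J2  (J1: bond 1 brought effort, rest push out)
b3 →J2  (prefer integral on C1)
b2 →R1  (J2: last free bond brings flow in)

β0 stroke at J2
β1 stroke at J1
β2 stroke at R1
β3 stroke at J2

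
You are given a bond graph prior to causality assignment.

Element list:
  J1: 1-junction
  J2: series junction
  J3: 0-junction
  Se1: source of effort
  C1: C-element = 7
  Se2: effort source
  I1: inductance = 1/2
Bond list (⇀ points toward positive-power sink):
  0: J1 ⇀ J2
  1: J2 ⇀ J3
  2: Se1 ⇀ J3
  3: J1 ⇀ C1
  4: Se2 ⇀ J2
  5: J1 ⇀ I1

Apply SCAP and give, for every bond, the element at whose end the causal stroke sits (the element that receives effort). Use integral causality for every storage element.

bond 2 →J3  (Se1 (Se) sets effort on bond)
bond 4 →J2  (Se2 (Se) sets effort on bond)
bond 1 →J2  (0-jn J3 has e-setter on 2)
bond 0 →J1  (closing 1-jn rule on J2)
bond 3 →J1  (C1 outputs effort q/C1)
bond 5 →I1  (J1: last free bond brings flow in)

b0 stroke at J1
b1 stroke at J2
b2 stroke at J3
b3 stroke at J1
b4 stroke at J2
b5 stroke at I1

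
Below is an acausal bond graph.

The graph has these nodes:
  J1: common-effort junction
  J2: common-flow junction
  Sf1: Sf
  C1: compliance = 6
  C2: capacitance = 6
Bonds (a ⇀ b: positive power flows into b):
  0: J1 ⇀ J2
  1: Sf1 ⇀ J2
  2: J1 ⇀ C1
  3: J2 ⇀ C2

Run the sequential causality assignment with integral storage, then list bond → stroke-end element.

β1 stroke→Sf1  (Sf1: flow source, stroke at near end)
β0 stroke→J2  (1-jn J2 has f-setter on 1)
β3 stroke→J2  (1-jn J2 has f-setter on 1)
β2 stroke→J1  (J1: last free bond brings effort in)

#0 →J2
#1 →Sf1
#2 →J1
#3 →J2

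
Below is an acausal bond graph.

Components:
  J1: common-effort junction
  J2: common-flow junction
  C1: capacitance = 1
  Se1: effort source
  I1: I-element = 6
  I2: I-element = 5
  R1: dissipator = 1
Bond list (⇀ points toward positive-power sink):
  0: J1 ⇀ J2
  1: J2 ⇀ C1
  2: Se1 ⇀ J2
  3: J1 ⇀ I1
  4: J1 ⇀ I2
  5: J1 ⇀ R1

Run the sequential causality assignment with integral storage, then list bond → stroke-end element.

β2 stroke→J2  (Se1 fixes effort; stroke away)
β1 stroke→J2  (C1 outputs effort q/C1)
β0 stroke→J1  (only one flow-in slot at J2)
β3 stroke→I1  (J1: bond 0 brought effort, rest push out)
β4 stroke→I2  (0-jn J1 has e-setter on 0)
β5 stroke→R1  (J1 effort already set via bond 0)

β0 stroke→J1
β1 stroke→J2
β2 stroke→J2
β3 stroke→I1
β4 stroke→I2
β5 stroke→R1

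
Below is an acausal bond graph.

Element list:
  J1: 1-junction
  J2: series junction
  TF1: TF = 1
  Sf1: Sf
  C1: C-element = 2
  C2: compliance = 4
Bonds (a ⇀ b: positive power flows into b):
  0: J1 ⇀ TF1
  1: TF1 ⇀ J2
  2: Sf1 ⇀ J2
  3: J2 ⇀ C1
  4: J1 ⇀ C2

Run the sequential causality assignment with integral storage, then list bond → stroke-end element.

b2 stroke→Sf1  (Sf1 (Sf) sets flow on bond)
b1 stroke→J2  (J2: bond 2 brought flow, rest push out)
b3 stroke→J2  (common-f at J2 fixed by 2)
b0 stroke→TF1  (TF TF1: opposite of bond 1)
b4 stroke→J1  (J1 flow already set via bond 0)

bond 0 stroke at TF1
bond 1 stroke at J2
bond 2 stroke at Sf1
bond 3 stroke at J2
bond 4 stroke at J1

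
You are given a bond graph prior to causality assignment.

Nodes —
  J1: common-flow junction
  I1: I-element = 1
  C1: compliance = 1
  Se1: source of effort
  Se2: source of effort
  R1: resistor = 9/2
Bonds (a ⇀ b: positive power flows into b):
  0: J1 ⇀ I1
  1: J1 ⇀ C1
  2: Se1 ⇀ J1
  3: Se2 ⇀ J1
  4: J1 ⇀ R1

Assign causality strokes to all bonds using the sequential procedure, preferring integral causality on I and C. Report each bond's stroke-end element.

bond 2 stroke→J1  (source Se1 imposes e)
bond 3 stroke→J1  (Se2: effort source, stroke at far end)
bond 0 stroke→I1  (prefer integral on I1)
bond 1 stroke→J1  (common-f at J1 fixed by 0)
bond 4 stroke→J1  (1-jn J1 has f-setter on 0)

b0 |I1
b1 |J1
b2 |J1
b3 |J1
b4 |J1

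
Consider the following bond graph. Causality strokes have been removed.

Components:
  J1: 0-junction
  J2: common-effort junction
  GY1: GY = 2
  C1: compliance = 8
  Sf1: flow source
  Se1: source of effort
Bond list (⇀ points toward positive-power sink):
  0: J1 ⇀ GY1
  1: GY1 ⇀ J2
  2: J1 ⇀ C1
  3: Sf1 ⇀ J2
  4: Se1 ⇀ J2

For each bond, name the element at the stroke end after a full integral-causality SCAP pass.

bond 0 stroke at GY1
bond 1 stroke at GY1
bond 2 stroke at J1
bond 3 stroke at Sf1
bond 4 stroke at J2

β3 stroke at Sf1  (source Sf1 imposes f)
β4 stroke at J2  (Se1 (Se) sets effort on bond)
β1 stroke at GY1  (common-e at J2 fixed by 4)
β0 stroke at GY1  (through GY1, causality inverts; strokes same side of GY1)
β2 stroke at J1  (J1: last free bond brings effort in)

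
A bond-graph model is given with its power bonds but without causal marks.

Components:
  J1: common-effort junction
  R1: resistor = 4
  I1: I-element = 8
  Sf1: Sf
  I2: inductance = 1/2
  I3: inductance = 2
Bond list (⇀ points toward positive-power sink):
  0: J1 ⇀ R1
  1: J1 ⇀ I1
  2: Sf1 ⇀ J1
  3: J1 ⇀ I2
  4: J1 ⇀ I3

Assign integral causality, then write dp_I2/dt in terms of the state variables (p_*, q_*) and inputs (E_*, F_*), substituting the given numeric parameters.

dp_I2/dt = 4*F_Sf1 - p_I1/2 - 8*p_I2 - 2*p_I3

bond 2 →Sf1  (Sf1 (Sf) sets flow on bond)
bond 1 →I1  (I1 outputs flow p/I1)
bond 3 →I2  (I2 integral (f out))
bond 4 →I3  (I3: I, integral causality)
bond 0 →J1  (only one effort-in slot at J1)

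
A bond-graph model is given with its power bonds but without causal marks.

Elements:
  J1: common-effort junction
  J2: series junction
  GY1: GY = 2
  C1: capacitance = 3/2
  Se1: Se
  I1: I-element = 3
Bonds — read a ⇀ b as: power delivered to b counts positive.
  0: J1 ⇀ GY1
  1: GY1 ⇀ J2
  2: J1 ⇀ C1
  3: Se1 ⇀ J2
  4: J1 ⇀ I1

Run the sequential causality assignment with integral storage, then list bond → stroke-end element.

β0 →GY1
β1 →GY1
β2 →J1
β3 →J2
β4 →I1

β3 stroke at J2  (source Se1 imposes e)
β1 stroke at GY1  (only one flow-in slot at J2)
β0 stroke at GY1  (GY GY1: same side as bond 1)
β2 stroke at J1  (C1 integral (e out))
β4 stroke at I1  (0-jn J1 has e-setter on 2)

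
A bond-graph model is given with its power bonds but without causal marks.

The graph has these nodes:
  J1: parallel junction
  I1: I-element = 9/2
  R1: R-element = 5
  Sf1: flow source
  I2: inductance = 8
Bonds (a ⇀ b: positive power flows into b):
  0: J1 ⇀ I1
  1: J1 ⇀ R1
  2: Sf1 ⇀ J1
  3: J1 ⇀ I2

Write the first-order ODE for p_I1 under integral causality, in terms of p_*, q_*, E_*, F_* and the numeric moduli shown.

dp_I1/dt = 5*F_Sf1 - 10*p_I1/9 - 5*p_I2/8

#2 stroke→Sf1  (source Sf1 imposes f)
#0 stroke→I1  (I1 integral (f out))
#3 stroke→I2  (prefer integral on I2)
#1 stroke→J1  (J1 needs exactly one e-in)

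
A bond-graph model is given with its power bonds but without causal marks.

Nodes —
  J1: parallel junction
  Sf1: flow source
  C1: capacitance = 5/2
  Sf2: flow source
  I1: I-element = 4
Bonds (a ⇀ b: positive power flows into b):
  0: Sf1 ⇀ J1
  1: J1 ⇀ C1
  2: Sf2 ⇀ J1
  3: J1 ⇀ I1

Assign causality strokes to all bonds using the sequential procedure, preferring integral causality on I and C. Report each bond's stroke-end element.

β0 |Sf1  (Sf1 fixes flow; stroke at Sf1)
β2 |Sf2  (Sf2: flow source, stroke at near end)
β1 |J1  (C1 integral (e out))
β3 |I1  (J1 effort already set via bond 1)

bond 0 →Sf1
bond 1 →J1
bond 2 →Sf2
bond 3 →I1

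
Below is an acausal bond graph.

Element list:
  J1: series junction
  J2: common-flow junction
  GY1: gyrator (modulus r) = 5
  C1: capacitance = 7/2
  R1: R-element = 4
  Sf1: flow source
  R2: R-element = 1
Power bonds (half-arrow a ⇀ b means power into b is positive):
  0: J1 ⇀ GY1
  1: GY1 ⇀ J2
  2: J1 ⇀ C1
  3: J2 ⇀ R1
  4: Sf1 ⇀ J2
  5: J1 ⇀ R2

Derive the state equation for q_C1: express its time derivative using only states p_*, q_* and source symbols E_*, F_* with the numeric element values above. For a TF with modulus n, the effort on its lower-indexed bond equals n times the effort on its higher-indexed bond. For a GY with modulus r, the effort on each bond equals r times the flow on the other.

β4 →Sf1  (source Sf1 imposes f)
β1 →J2  (1-jn J2 has f-setter on 4)
β3 →J2  (1-jn J2 has f-setter on 4)
β0 →J1  (GY1 both-in/both-out from 1)
β2 →J1  (prefer integral on C1)
β5 →R2  (J1 needs exactly one f-in)

dq_C1/dt = -5*F_Sf1 - 2*q_C1/7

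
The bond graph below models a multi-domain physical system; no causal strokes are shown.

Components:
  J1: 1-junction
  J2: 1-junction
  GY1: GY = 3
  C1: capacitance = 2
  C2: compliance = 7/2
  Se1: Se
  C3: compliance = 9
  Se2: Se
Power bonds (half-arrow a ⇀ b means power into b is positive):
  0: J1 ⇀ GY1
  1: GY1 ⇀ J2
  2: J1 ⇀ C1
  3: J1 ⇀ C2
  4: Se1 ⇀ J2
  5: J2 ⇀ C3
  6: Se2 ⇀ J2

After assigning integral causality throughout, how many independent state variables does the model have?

bond 4 stroke at J2  (Se1: effort source, stroke at far end)
bond 6 stroke at J2  (Se2 fixes effort; stroke away)
bond 2 stroke at J1  (prefer integral on C1)
bond 3 stroke at J1  (prefer integral on C2)
bond 0 stroke at GY1  (J1 needs exactly one f-in)
bond 1 stroke at GY1  (GY1 both-in/both-out from 0)
bond 5 stroke at J2  (1-jn J2 has f-setter on 1)

3  (C1, C2, C3 all integral)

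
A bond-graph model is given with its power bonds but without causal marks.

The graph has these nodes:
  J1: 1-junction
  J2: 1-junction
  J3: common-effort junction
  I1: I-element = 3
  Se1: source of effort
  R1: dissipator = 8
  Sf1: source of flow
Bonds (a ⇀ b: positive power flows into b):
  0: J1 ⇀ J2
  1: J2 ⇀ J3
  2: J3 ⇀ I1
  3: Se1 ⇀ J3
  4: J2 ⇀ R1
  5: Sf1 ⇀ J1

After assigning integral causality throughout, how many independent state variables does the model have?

β3 |J3  (source Se1 imposes e)
β5 |Sf1  (Sf1: flow source, stroke at near end)
β0 |J1  (common-f at J1 fixed by 5)
β1 |J2  (common-f at J2 fixed by 0)
β4 |J2  (1-jn J2 has f-setter on 0)
β2 |I1  (J3 effort already set via bond 3)

1  (I1 all integral)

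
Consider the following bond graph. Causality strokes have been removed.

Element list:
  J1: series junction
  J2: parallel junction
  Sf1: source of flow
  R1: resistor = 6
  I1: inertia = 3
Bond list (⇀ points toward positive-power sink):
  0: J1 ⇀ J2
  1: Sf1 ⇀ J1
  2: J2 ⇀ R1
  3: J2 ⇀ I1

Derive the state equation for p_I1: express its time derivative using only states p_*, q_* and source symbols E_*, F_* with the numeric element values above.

b1 stroke→Sf1  (source Sf1 imposes f)
b0 stroke→J1  (J1: bond 1 brought flow, rest push out)
b3 stroke→I1  (I1: I, integral causality)
b2 stroke→J2  (closing 0-jn rule on J2)

dp_I1/dt = 6*F_Sf1 - 2*p_I1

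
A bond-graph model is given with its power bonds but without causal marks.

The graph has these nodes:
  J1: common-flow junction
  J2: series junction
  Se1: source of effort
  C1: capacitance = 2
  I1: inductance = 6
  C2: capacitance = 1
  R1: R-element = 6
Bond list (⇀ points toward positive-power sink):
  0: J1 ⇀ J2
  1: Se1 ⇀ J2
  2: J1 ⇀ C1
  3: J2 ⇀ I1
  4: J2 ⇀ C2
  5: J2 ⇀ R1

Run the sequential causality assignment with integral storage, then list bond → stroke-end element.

bond 0 →J2
bond 1 →J2
bond 2 →J1
bond 3 →I1
bond 4 →J2
bond 5 →J2

b1 |J2  (Se1 (Se) sets effort on bond)
b2 |J1  (C1: C, integral causality)
b0 |J2  (J1 needs exactly one f-in)
b3 |I1  (I1: I, integral causality)
b4 |J2  (common-f at J2 fixed by 3)
b5 |J2  (J2: bond 3 brought flow, rest push out)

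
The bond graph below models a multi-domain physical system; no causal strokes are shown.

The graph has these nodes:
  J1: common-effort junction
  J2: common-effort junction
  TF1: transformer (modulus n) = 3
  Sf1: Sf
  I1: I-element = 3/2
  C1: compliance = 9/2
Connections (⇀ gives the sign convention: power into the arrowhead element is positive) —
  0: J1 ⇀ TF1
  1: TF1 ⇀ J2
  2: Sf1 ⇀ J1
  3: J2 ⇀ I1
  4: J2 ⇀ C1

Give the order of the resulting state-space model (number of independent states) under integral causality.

2  (C1, I1 all integral)

bond 2 stroke at Sf1  (source Sf1 imposes f)
bond 0 stroke at J1  (only one effort-in slot at J1)
bond 1 stroke at TF1  (TF1: transformer flips bond 0)
bond 3 stroke at I1  (I1 outputs flow p/I1)
bond 4 stroke at J2  (J2: last free bond brings effort in)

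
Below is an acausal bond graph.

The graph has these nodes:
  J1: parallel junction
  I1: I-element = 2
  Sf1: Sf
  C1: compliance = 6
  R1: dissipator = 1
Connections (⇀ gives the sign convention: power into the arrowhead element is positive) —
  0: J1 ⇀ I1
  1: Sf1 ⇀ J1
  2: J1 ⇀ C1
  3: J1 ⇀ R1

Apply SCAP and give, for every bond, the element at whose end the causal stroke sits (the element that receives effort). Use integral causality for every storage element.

β1 stroke→Sf1  (Sf1 fixes flow; stroke at Sf1)
β0 stroke→I1  (I1 integral (f out))
β2 stroke→J1  (prefer integral on C1)
β3 stroke→R1  (common-e at J1 fixed by 2)

b0 stroke→I1
b1 stroke→Sf1
b2 stroke→J1
b3 stroke→R1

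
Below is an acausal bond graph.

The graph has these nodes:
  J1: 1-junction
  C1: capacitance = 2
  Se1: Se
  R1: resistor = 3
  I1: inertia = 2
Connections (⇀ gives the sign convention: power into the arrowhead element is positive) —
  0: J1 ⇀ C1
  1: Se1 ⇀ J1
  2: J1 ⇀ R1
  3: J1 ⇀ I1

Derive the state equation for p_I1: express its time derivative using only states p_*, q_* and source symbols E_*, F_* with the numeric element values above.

bond 1 |J1  (source Se1 imposes e)
bond 0 |J1  (C1 outputs effort q/C1)
bond 3 |I1  (I1 integral (f out))
bond 2 |J1  (1-jn J1 has f-setter on 3)

dp_I1/dt = E_Se1 - 3*p_I1/2 - q_C1/2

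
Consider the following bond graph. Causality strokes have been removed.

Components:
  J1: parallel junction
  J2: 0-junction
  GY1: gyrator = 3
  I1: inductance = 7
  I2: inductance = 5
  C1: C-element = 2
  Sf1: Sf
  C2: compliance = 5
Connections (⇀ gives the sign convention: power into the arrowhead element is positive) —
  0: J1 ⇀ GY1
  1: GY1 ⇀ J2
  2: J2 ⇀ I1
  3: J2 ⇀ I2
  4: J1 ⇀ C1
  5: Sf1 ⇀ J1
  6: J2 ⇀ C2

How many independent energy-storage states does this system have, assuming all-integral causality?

bond 5 |Sf1  (Sf1: flow source, stroke at near end)
bond 2 |I1  (I1: I, integral causality)
bond 3 |I2  (I2: I, integral causality)
bond 4 |J1  (C1: C, integral causality)
bond 0 |GY1  (J1 effort already set via bond 4)
bond 1 |GY1  (GY1: gyrator matches bond 0)
bond 6 |J2  (J2 needs exactly one e-in)

4  (C1, C2, I1, I2 all integral)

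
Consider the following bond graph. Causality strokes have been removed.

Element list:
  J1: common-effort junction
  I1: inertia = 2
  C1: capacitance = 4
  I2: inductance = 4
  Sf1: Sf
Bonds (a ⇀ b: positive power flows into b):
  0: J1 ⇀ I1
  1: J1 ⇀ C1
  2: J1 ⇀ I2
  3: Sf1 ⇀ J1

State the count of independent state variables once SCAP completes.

3  (C1, I1, I2 all integral)

b3 stroke→Sf1  (Sf1: flow source, stroke at near end)
b0 stroke→I1  (I1 outputs flow p/I1)
b1 stroke→J1  (C1 outputs effort q/C1)
b2 stroke→I2  (0-jn J1 has e-setter on 1)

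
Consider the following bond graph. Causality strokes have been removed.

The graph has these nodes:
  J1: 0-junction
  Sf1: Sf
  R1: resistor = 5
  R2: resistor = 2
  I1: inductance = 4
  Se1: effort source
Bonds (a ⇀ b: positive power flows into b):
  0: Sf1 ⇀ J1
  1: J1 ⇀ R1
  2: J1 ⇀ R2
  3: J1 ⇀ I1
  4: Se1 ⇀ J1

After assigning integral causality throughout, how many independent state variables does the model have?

1  (I1 all integral)

#0 stroke→Sf1  (source Sf1 imposes f)
#4 stroke→J1  (source Se1 imposes e)
#1 stroke→R1  (J1 effort already set via bond 4)
#2 stroke→R2  (0-jn J1 has e-setter on 4)
#3 stroke→I1  (J1 effort already set via bond 4)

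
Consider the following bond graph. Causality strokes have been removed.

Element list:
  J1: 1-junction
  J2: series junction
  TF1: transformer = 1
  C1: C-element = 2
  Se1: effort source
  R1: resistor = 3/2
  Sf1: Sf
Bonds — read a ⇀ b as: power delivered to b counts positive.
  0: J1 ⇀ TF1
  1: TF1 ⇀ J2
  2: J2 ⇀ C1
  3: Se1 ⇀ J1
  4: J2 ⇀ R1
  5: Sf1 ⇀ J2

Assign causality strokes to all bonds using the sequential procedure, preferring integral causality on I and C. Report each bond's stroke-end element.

bond 0 stroke→TF1
bond 1 stroke→J2
bond 2 stroke→J2
bond 3 stroke→J1
bond 4 stroke→J2
bond 5 stroke→Sf1

b3 →J1  (source Se1 imposes e)
b5 →Sf1  (Sf1: flow source, stroke at near end)
b0 →TF1  (J1: last free bond brings flow in)
b1 →J2  (J2 flow already set via bond 5)
b2 →J2  (J2: bond 5 brought flow, rest push out)
b4 →J2  (common-f at J2 fixed by 5)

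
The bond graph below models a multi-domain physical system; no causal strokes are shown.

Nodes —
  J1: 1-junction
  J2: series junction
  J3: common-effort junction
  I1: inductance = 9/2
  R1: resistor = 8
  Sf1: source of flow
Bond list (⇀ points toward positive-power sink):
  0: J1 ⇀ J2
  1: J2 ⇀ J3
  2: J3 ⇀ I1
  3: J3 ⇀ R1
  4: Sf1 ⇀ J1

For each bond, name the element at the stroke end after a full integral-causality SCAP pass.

#0 |J1
#1 |J2
#2 |I1
#3 |J3
#4 |Sf1

#4 stroke at Sf1  (Sf1 fixes flow; stroke at Sf1)
#0 stroke at J1  (1-jn J1 has f-setter on 4)
#1 stroke at J2  (1-jn J2 has f-setter on 0)
#2 stroke at I1  (I1: I, integral causality)
#3 stroke at J3  (closing 0-jn rule on J3)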